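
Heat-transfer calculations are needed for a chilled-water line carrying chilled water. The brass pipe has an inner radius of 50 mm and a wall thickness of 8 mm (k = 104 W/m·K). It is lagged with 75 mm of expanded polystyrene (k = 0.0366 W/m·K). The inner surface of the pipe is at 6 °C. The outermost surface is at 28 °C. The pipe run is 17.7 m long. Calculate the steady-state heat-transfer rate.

Radial resistances (cylindrical: R_cond = ln(r_o/r_i)/(2πkL), R_conv = 1/(h·2πrL)):
R_brass pipe wall = ln(58/50)/(2π×104×17.7) = 1.283×10^-5 K/W
R_expanded polystyrene = ln(133/58)/(2π×0.0366×17.7) = 0.2039 K/W
R_total = 0.2039 K/W
Q = ΔT/R_total = 22/0.2039

Q ≈ 108 W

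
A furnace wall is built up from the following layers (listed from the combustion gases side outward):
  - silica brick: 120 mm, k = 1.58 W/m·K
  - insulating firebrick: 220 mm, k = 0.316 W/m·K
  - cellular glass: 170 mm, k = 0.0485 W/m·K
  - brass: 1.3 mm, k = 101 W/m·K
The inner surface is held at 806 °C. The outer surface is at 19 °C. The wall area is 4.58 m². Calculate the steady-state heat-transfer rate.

Thermal resistances in series:
R_silica brick = L/(kA) = 0.12/(1.58×4.58) = 0.01658 K/W
R_insulating firebrick = L/(kA) = 0.22/(0.316×4.58) = 0.152 K/W
R_cellular glass = L/(kA) = 0.17/(0.0485×4.58) = 0.7653 K/W
R_brass = L/(kA) = 0.0013/(101×4.58) = 2.81×10^-6 K/W
R_total = 0.9339 K/W
Q = ΔT / R_total = 787 / 0.9339

Q ≈ 843 W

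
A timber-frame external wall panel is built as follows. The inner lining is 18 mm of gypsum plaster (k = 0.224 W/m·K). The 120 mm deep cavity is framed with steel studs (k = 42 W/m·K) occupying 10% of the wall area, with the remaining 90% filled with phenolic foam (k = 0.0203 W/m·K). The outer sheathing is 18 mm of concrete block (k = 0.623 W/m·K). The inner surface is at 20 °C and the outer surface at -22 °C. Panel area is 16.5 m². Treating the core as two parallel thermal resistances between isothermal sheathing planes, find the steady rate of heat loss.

Q ≈ 5030 W

Sheathing layers in series; stud and cavity paths in parallel between them.
R_inner = 0.018/(0.224×16.5) = 0.00487 K/W
R_stud  = 0.12/(42×0.1×16.5) = 0.001732 K/W
R_cav   = 0.12/(0.0203×0.9×16.5) = 0.3981 K/W
1/R_core = 1/R_stud + 1/R_cav → R_core = 0.001724 K/W
R_outer = 0.018/(0.623×16.5) = 0.001751 K/W
R_total = 0.008345 K/W
Q = ΔT/R_total = 42/0.008345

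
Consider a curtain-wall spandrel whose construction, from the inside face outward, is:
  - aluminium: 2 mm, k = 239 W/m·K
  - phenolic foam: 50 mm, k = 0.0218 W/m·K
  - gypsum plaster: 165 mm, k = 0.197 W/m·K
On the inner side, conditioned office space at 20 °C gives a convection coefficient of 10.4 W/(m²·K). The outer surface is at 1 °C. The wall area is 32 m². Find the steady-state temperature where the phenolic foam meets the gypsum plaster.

T ≈ 5.93 °C

Using the resistance-network approach (series):
R_inner film = 1/(h_i·A) = 1/(10.4×32) = 0.003005 K/W
R_aluminium = L/(kA) = 0.002/(239×32) = 2.615×10^-7 K/W
R_phenolic foam = L/(kA) = 0.05/(0.0218×32) = 0.07167 K/W
R_gypsum plaster = L/(kA) = 0.165/(0.197×32) = 0.02617 K/W
R_total = 0.1009 K/W;  Q = ΔT/R_total = 19/0.1009 = 188.4 W
T_interface = T_inner − Q·ΣR(inner→interface) = 20 − 188×0.07468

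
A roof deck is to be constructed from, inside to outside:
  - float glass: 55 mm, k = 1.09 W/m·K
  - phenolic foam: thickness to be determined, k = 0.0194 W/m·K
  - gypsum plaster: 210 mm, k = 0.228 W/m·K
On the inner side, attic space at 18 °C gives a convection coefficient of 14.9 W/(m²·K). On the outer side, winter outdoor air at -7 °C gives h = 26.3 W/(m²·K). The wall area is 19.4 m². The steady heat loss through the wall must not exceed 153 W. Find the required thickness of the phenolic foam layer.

Series thermal resistances:
R_inner film = 1/(h_i·A) = 1/(14.9×19.4) = 0.003459 K/W
R_float glass = L/(kA) = 0.055/(1.09×19.4) = 0.002601 K/W
R_gypsum plaster = L/(kA) = 0.21/(0.228×19.4) = 0.04748 K/W
R_outer film = 1/(h_o·A) = 1/(26.3×19.4) = 0.00196 K/W
Sum of the known resistances R_other = 0.0555 K/W
Required total resistance R_tot = ΔT/Q_allow = 25/153 = 0.1634 K/W
R_phenolic foam = R_tot − R_other = 0.1079 K/W
L = R·k·A = 0.1079×0.0194×19.4

L ≈ 40.6 mm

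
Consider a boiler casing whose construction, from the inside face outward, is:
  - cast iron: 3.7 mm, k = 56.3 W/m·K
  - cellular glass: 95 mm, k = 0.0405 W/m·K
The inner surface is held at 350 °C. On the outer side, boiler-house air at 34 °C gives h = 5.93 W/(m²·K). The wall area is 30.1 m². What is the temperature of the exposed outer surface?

T ≈ 55.2 °C

Model the wall as resistances in series:
R_cast iron = L/(kA) = 0.0037/(56.3×30.1) = 2.183×10^-6 K/W
R_cellular glass = L/(kA) = 0.095/(0.0405×30.1) = 0.07793 K/W
R_outer film = 1/(h_o·A) = 1/(5.93×30.1) = 0.005602 K/W
R_total = 0.08353 K/W;  Q = ΔT/R_total = 316/0.08353 = 3783 W
T_interface = T_inner − Q·ΣR(inner→interface) = 350 − 3780×0.07793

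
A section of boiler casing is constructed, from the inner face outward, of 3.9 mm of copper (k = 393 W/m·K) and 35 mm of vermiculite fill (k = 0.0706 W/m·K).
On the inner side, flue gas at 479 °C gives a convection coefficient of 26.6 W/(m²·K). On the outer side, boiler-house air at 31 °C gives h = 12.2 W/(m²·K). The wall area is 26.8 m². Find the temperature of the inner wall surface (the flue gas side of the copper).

Model the wall as resistances in series:
R_inner film = 1/(h_i·A) = 1/(26.6×26.8) = 0.001403 K/W
R_copper = L/(kA) = 0.0039/(393×26.8) = 3.703×10^-7 K/W
R_vermiculite fill = L/(kA) = 0.035/(0.0706×26.8) = 0.0185 K/W
R_outer film = 1/(h_o·A) = 1/(12.2×26.8) = 0.003058 K/W
R_total = 0.02296 K/W;  Q = ΔT/R_total = 448/0.02296 = 19510 W
T_interface = T_inner − Q·ΣR(inner→interface) = 479 − 19500×0.001403

T ≈ 452 °C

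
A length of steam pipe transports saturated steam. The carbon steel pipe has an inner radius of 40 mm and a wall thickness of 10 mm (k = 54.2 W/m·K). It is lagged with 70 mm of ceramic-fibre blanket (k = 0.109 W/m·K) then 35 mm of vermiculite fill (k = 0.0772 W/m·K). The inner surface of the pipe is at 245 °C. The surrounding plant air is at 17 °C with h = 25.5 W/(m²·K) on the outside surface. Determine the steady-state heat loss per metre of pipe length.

Per-layer cylindrical resistances, series-summed:
R_carbon steel pipe wall = ln(50/40)/(2π×54.2×1) = 6.552×10^-4 K/W
R_ceramic-fibre blanket = ln(120/50)/(2π×0.109×1) = 1.278 K/W
R_vermiculite fill = ln(155/120)/(2π×0.0772×1) = 0.5276 K/W
R_outer film = 1/(h_o·2πr_oL) = 1/(25.5×2π×0.155×1) = 0.04027 K/W
R_total = 1.847 K/W
Q = ΔT/R_total = 228/1.847

q′ ≈ 123 W/m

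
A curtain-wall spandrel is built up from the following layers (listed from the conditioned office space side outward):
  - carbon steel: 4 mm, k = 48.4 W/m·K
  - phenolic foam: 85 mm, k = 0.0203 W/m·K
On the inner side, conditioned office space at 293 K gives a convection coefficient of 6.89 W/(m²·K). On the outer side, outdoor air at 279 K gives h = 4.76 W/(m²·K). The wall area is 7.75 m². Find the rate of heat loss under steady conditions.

Model the wall as resistances in series:
R_inner film = 1/(h_i·A) = 1/(6.89×7.75) = 0.01873 K/W
R_carbon steel = L/(kA) = 0.004/(48.4×7.75) = 1.066×10^-5 K/W
R_phenolic foam = L/(kA) = 0.085/(0.0203×7.75) = 0.5403 K/W
R_outer film = 1/(h_o·A) = 1/(4.76×7.75) = 0.02711 K/W
R_total = 0.5861 K/W
Q = ΔT / R_total = 14 / 0.5861

Q ≈ 23.9 W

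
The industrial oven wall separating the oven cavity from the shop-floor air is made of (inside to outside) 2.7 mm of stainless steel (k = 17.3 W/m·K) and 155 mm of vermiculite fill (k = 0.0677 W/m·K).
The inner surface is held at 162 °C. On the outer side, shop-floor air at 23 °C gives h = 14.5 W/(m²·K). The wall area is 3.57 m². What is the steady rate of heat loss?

Series thermal resistances:
R_stainless steel = L/(kA) = 0.0027/(17.3×3.57) = 4.372×10^-5 K/W
R_vermiculite fill = L/(kA) = 0.155/(0.0677×3.57) = 0.6413 K/W
R_outer film = 1/(h_o·A) = 1/(14.5×3.57) = 0.01932 K/W
R_total = 0.6607 K/W
Q = ΔT / R_total = 139 / 0.6607

Q ≈ 210 W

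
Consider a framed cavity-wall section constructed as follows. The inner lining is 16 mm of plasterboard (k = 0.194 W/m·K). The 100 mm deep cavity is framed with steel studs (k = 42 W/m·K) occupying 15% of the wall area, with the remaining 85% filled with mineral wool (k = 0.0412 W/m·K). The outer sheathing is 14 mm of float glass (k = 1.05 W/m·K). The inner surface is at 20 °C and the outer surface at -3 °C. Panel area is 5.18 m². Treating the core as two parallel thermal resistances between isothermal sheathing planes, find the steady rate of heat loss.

Sheathing layers in series; stud and cavity paths in parallel between them.
R_inner = 0.016/(0.194×5.18) = 0.01592 K/W
R_stud  = 0.1/(42×0.15×5.18) = 0.003064 K/W
R_cav   = 0.1/(0.0412×0.85×5.18) = 0.5513 K/W
1/R_core = 1/R_stud + 1/R_cav → R_core = 0.003047 K/W
R_outer = 0.014/(1.05×5.18) = 0.002574 K/W
R_total = 0.02154 K/W
Q = ΔT/R_total = 23/0.02154

Q ≈ 1070 W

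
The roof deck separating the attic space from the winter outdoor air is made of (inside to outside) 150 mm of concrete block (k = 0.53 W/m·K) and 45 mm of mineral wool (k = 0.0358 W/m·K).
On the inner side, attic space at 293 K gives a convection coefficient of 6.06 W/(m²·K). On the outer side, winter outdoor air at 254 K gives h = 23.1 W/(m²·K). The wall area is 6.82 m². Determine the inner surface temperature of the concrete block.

T ≈ 289 K

Using the resistance-network approach (series):
R_inner film = 1/(h_i·A) = 1/(6.06×6.82) = 0.0242 K/W
R_concrete block = L/(kA) = 0.15/(0.53×6.82) = 0.0415 K/W
R_mineral wool = L/(kA) = 0.045/(0.0358×6.82) = 0.1843 K/W
R_outer film = 1/(h_o·A) = 1/(23.1×6.82) = 0.006348 K/W
R_total = 0.2564 K/W;  Q = ΔT/R_total = 39/0.2564 = 152.1 W
T_interface = T_inner − Q·ΣR(inner→interface) = 293 − 152×0.0242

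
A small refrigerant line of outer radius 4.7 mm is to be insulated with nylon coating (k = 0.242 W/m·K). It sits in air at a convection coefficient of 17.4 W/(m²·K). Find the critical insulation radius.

r_cr ≈ 13.9 mm

For a cylinder r_cr = k/h = 0.242/17.4
r_cr = 13.9 mm; since the bare radius (4.7 mm) is below r_cr, adding a thin layer of insulation will *increase* heat loss.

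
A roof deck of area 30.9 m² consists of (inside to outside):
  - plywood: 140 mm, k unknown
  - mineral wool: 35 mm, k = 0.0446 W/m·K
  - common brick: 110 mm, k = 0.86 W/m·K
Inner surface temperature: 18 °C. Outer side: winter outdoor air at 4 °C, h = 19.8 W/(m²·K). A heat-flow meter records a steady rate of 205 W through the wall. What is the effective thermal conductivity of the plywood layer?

k ≈ 0.122 W/(m·K)

Model the wall as resistances in series:
R_mineral wool = L/(kA) = 0.035/(0.0446×30.9) = 0.0254 K/W
R_common brick = L/(kA) = 0.11/(0.86×30.9) = 0.004139 K/W
R_outer film = 1/(h_o·A) = 1/(19.8×30.9) = 0.001634 K/W
Sum of known resistances R_other = 0.03117 K/W
Total R = ΔT/Q = 14/205 = 0.06829 K/W
R_plywood = R_total − R_other = 0.03712 K/W
k = L/(R·A) = 0.14/(0.03712×30.9)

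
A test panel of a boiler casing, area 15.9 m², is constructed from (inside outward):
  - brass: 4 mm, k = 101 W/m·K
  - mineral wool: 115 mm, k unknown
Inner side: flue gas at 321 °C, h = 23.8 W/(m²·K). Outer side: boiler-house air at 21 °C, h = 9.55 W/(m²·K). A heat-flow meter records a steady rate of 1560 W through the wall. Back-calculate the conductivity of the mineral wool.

Treating each layer as a thermal resistance in series:
R_inner film = 1/(h_i·A) = 1/(23.8×15.9) = 0.002643 K/W
R_brass = L/(kA) = 0.004/(101×15.9) = 2.491×10^-6 K/W
R_outer film = 1/(h_o·A) = 1/(9.55×15.9) = 0.006586 K/W
Sum of known resistances R_other = 0.009231 K/W
Total R = ΔT/Q = 300/1560 = 0.1923 K/W
R_mineral wool = R_total − R_other = 0.1831 K/W
k = L/(R·A) = 0.115/(0.1831×15.9)

k ≈ 0.0395 W/(m·K)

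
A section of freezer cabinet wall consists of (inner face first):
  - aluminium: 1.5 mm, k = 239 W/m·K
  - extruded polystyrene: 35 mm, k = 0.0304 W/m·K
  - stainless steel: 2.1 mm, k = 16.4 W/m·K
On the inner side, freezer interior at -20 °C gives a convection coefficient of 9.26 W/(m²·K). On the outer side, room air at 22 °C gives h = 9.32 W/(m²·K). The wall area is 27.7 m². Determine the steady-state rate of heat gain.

Using the resistance-network approach (series):
R_inner film = 1/(h_i·A) = 1/(9.26×27.7) = 0.003899 K/W
R_aluminium = L/(kA) = 0.0015/(239×27.7) = 2.266×10^-7 K/W
R_extruded polystyrene = L/(kA) = 0.035/(0.0304×27.7) = 0.04156 K/W
R_stainless steel = L/(kA) = 0.0021/(16.4×27.7) = 4.623×10^-6 K/W
R_outer film = 1/(h_o·A) = 1/(9.32×27.7) = 0.003874 K/W
R_total = 0.04934 K/W
Q = ΔT / R_total = 42 / 0.04934

Q ≈ 851 W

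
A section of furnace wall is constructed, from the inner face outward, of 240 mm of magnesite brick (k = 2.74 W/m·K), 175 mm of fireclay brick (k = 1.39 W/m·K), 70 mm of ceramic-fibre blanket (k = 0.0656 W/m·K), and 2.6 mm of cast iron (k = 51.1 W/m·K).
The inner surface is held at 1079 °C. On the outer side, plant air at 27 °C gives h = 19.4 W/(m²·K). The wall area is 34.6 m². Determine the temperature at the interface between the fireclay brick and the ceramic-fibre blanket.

Using the resistance-network approach (series):
R_magnesite brick = L/(kA) = 0.24/(2.74×34.6) = 0.002532 K/W
R_fireclay brick = L/(kA) = 0.175/(1.39×34.6) = 0.003639 K/W
R_ceramic-fibre blanket = L/(kA) = 0.07/(0.0656×34.6) = 0.03084 K/W
R_cast iron = L/(kA) = 0.0026/(51.1×34.6) = 1.471×10^-6 K/W
R_outer film = 1/(h_o·A) = 1/(19.4×34.6) = 0.00149 K/W
R_total = 0.0385 K/W;  Q = ΔT/R_total = 1052/0.0385 = 27320 W
T_interface = T_inner − Q·ΣR(inner→interface) = 1079 − 27300×0.00617

T ≈ 910 °C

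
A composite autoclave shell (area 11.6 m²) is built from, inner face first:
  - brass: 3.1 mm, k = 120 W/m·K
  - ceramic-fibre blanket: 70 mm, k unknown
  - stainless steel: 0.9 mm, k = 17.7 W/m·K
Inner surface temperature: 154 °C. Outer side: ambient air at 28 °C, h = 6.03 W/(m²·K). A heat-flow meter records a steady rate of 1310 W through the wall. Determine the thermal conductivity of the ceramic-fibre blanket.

Model the wall as resistances in series:
R_brass = L/(kA) = 0.0031/(120×11.6) = 2.227×10^-6 K/W
R_stainless steel = L/(kA) = 0.0009/(17.7×11.6) = 4.383×10^-6 K/W
R_outer film = 1/(h_o·A) = 1/(6.03×11.6) = 0.0143 K/W
Sum of known resistances R_other = 0.0143 K/W
Total R = ΔT/Q = 126/1310 = 0.09618 K/W
R_ceramic-fibre blanket = R_total − R_other = 0.08188 K/W
k = L/(R·A) = 0.07/(0.08188×11.6)

k ≈ 0.0737 W/(m·K)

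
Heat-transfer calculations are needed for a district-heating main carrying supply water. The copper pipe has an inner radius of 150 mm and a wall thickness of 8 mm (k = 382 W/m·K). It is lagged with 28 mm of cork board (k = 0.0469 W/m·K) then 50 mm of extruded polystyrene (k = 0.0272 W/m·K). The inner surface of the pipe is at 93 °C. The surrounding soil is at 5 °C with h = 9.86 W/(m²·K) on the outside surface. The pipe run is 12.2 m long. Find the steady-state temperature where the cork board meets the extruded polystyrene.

T ≈ 68.8 °C

For a radial system each layer contributes R = ln(r_out/r_in)/(2πkL); films add R = 1/(hA).
R_copper pipe wall = ln(158/150)/(2π×382×12.2) = 1.774×10^-6 K/W
R_cork board = ln(186/158)/(2π×0.0469×12.2) = 0.04538 K/W
R_extruded polystyrene = ln(236/186)/(2π×0.0272×12.2) = 0.1142 K/W
R_outer film = 1/(h_o·2πr_oL) = 1/(9.86×2π×0.236×12.2) = 0.005606 K/W
R_total = 0.1652 K/W
Q = ΔT/R_total = 88/0.1652
Q = 533 W
T_interface = T_inner − Q·ΣR(inner→interface) = 93 − 533×0.04538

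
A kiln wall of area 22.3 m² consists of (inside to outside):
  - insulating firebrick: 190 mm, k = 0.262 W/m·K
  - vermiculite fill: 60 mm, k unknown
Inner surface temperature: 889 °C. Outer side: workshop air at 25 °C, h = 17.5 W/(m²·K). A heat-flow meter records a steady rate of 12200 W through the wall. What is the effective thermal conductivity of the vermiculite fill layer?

Model the wall as resistances in series:
R_insulating firebrick = L/(kA) = 0.19/(0.262×22.3) = 0.03252 K/W
R_outer film = 1/(h_o·A) = 1/(17.5×22.3) = 0.002562 K/W
Sum of known resistances R_other = 0.03508 K/W
Total R = ΔT/Q = 864/12200 = 0.07082 K/W
R_vermiculite fill = R_total − R_other = 0.03574 K/W
k = L/(R·A) = 0.06/(0.03574×22.3)

k ≈ 0.0753 W/(m·K)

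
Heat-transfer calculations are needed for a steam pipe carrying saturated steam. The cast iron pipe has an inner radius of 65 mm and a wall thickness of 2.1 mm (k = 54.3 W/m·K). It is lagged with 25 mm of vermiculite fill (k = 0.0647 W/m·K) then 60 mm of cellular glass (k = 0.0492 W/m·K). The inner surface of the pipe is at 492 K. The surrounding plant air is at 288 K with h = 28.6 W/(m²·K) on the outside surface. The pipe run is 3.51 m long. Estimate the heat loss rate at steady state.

Q ≈ 294 W

Treating each annulus and film as a series resistance:
R_cast iron pipe wall = ln(67.1/65)/(2π×54.3×3.51) = 2.655×10^-5 K/W
R_vermiculite fill = ln(92.1/67.1)/(2π×0.0647×3.51) = 0.2219 K/W
R_cellular glass = ln(152.1/92.1)/(2π×0.0492×3.51) = 0.4623 K/W
R_outer film = 1/(h_o·2πr_oL) = 1/(28.6×2π×0.1521×3.51) = 0.01042 K/W
R_total = 0.6947 K/W
Q = ΔT/R_total = 204/0.6947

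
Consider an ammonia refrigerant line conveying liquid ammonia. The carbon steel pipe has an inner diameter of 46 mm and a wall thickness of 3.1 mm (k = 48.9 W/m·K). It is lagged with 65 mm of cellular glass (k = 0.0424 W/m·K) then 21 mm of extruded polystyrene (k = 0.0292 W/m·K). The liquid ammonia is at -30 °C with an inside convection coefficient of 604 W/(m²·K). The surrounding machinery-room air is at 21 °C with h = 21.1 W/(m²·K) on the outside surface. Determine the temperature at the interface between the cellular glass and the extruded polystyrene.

T ≈ 10.6 °C

For a radial system each layer contributes R = ln(r_out/r_in)/(2πkL); films add R = 1/(hA).
R_inner film = 1/(h_i·2πr₁L) = 1/(604×2π×0.023×1) = 0.01146 K/W
R_carbon steel pipe wall = ln(26.1/23)/(2π×48.9×1) = 4.115×10^-4 K/W
R_cellular glass = ln(91.1/26.1)/(2π×0.0424×1) = 4.692 K/W
R_extruded polystyrene = ln(112.1/91.1)/(2π×0.0292×1) = 1.131 K/W
R_outer film = 1/(h_o·2πr_oL) = 1/(21.1×2π×0.1121×1) = 0.06729 K/W
R_total = 5.902 K/W
Q = ΔT/R_total = 51/5.902
Q = 8.64 W/m
T_interface = T_inner + Q·ΣR(inner→interface) = -30 + 8.64×4.704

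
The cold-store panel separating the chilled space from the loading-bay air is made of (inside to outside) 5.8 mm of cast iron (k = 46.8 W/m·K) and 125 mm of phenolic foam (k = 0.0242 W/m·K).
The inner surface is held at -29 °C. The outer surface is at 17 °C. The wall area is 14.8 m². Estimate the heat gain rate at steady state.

Q ≈ 132 W

Model the wall as resistances in series:
R_cast iron = L/(kA) = 0.0058/(46.8×14.8) = 8.374×10^-6 K/W
R_phenolic foam = L/(kA) = 0.125/(0.0242×14.8) = 0.349 K/W
R_total = 0.349 K/W
Q = ΔT / R_total = 46 / 0.349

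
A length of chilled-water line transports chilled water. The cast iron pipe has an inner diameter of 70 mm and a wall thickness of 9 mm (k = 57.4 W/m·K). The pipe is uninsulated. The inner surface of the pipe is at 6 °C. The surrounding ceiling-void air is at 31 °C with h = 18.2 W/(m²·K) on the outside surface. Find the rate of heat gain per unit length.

q′ ≈ 125 W/m

Per-layer cylindrical resistances, series-summed:
R_cast iron pipe wall = ln(44/35)/(2π×57.4×1) = 6.345×10^-4 K/W
R_outer film = 1/(h_o·2πr_oL) = 1/(18.2×2π×0.044×1) = 0.1987 K/W
R_total = 0.1994 K/W
Q = ΔT/R_total = 25/0.1994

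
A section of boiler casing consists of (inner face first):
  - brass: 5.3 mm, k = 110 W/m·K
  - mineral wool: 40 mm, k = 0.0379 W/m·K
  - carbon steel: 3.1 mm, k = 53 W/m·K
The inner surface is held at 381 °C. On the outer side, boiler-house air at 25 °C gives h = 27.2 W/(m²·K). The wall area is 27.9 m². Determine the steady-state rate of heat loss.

Using the resistance-network approach (series):
R_brass = L/(kA) = 0.0053/(110×27.9) = 1.727×10^-6 K/W
R_mineral wool = L/(kA) = 0.04/(0.0379×27.9) = 0.03783 K/W
R_carbon steel = L/(kA) = 0.0031/(53×27.9) = 2.096×10^-6 K/W
R_outer film = 1/(h_o·A) = 1/(27.2×27.9) = 0.001318 K/W
R_total = 0.03915 K/W
Q = ΔT / R_total = 356 / 0.03915

Q ≈ 9090 W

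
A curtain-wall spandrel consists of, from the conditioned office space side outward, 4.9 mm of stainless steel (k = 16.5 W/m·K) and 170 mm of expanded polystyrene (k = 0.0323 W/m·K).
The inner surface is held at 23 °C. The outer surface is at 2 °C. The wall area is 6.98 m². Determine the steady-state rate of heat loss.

Treating each layer as a thermal resistance in series:
R_stainless steel = L/(kA) = 0.0049/(16.5×6.98) = 4.255×10^-5 K/W
R_expanded polystyrene = L/(kA) = 0.17/(0.0323×6.98) = 0.754 K/W
R_total = 0.7541 K/W
Q = ΔT / R_total = 21 / 0.7541

Q ≈ 27.8 W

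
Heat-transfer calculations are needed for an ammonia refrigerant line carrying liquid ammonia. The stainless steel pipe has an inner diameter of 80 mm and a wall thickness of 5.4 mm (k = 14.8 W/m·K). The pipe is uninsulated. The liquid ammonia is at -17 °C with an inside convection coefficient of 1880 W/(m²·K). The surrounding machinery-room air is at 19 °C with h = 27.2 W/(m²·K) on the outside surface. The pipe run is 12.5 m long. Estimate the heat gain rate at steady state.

Q ≈ 3400 W

For a radial system each layer contributes R = ln(r_out/r_in)/(2πkL); films add R = 1/(hA).
R_inner film = 1/(h_i·2πr₁L) = 1/(1880×2π×0.04×12.5) = 1.693×10^-4 K/W
R_stainless steel pipe wall = ln(45.4/40)/(2π×14.8×12.5) = 1.089×10^-4 K/W
R_outer film = 1/(h_o·2πr_oL) = 1/(27.2×2π×0.0454×12.5) = 0.01031 K/W
R_total = 0.01059 K/W
Q = ΔT/R_total = 36/0.01059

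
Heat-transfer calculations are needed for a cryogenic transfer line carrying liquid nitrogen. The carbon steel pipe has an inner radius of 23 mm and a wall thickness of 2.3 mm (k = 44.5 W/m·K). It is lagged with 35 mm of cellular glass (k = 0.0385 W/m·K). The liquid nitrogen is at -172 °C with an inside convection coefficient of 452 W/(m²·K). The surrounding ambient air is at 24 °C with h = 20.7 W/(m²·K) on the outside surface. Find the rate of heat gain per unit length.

Treating each annulus and film as a series resistance:
R_inner film = 1/(h_i·2πr₁L) = 1/(452×2π×0.023×1) = 0.01531 K/W
R_carbon steel pipe wall = ln(25.3/23)/(2π×44.5×1) = 3.409×10^-4 K/W
R_cellular glass = ln(60.3/25.3)/(2π×0.0385×1) = 3.59 K/W
R_outer film = 1/(h_o·2πr_oL) = 1/(20.7×2π×0.0603×1) = 0.1275 K/W
R_total = 3.734 K/W
Q = ΔT/R_total = 196/3.734

q′ ≈ 52.5 W/m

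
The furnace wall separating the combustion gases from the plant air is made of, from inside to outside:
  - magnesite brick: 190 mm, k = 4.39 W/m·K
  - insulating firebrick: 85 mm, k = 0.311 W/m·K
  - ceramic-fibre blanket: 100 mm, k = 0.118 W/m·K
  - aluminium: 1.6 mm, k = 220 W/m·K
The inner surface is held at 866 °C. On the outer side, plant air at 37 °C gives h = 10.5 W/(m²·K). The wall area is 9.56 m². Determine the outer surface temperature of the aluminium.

Series thermal resistances:
R_magnesite brick = L/(kA) = 0.19/(4.39×9.56) = 0.004527 K/W
R_insulating firebrick = L/(kA) = 0.085/(0.311×9.56) = 0.02859 K/W
R_ceramic-fibre blanket = L/(kA) = 0.1/(0.118×9.56) = 0.08865 K/W
R_aluminium = L/(kA) = 0.0016/(220×9.56) = 7.607×10^-7 K/W
R_outer film = 1/(h_o·A) = 1/(10.5×9.56) = 0.009962 K/W
R_total = 0.1317 K/W;  Q = ΔT/R_total = 829/0.1317 = 6293 W
T_interface = T_inner − Q·ΣR(inner→interface) = 866 − 6290×0.1218

T ≈ 99.7 °C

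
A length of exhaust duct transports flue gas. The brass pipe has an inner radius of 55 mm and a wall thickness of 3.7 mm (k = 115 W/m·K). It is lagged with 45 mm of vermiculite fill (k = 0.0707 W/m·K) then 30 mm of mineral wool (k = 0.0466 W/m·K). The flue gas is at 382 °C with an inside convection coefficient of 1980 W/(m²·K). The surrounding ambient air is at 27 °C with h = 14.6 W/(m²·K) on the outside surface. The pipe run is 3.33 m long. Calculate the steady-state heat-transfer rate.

Q ≈ 530 W

Treating each annulus and film as a series resistance:
R_inner film = 1/(h_i·2πr₁L) = 1/(1980×2π×0.055×3.33) = 4.389×10^-4 K/W
R_brass pipe wall = ln(58.7/55)/(2π×115×3.33) = 2.706×10^-5 K/W
R_vermiculite fill = ln(103.7/58.7)/(2π×0.0707×3.33) = 0.3847 K/W
R_mineral wool = ln(133.7/103.7)/(2π×0.0466×3.33) = 0.2606 K/W
R_outer film = 1/(h_o·2πr_oL) = 1/(14.6×2π×0.1337×3.33) = 0.02448 K/W
R_total = 0.6703 K/W
Q = ΔT/R_total = 355/0.6703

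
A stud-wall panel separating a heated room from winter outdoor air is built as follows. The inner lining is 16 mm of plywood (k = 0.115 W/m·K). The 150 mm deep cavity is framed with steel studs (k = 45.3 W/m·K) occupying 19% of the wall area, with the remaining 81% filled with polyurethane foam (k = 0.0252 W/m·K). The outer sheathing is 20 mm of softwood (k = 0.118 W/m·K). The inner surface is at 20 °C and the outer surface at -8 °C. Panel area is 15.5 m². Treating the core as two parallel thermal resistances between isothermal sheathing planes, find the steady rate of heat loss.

Q ≈ 1330 W

Sheathing layers in series; stud and cavity paths in parallel between them.
R_inner = 0.016/(0.115×15.5) = 0.008976 K/W
R_stud  = 0.15/(45.3×0.19×15.5) = 0.001124 K/W
R_cav   = 0.15/(0.0252×0.81×15.5) = 0.4741 K/W
1/R_core = 1/R_stud + 1/R_cav → R_core = 0.001122 K/W
R_outer = 0.02/(0.118×15.5) = 0.01093 K/W
R_total = 0.02103 K/W
Q = ΔT/R_total = 28/0.02103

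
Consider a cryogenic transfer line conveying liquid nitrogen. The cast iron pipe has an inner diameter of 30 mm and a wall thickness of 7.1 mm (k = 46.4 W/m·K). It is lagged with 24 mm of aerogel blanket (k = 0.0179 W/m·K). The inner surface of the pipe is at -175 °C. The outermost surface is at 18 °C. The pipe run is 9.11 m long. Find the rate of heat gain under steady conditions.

Cylindrical conduction, so R = ln(r₂/r₁)/(2πkL) per layer, in series:
R_cast iron pipe wall = ln(22.1/15)/(2π×46.4×9.11) = 1.459×10^-4 K/W
R_aerogel blanket = ln(46.1/22.1)/(2π×0.0179×9.11) = 0.7176 K/W
R_total = 0.7177 K/W
Q = ΔT/R_total = 193/0.7177

Q ≈ 269 W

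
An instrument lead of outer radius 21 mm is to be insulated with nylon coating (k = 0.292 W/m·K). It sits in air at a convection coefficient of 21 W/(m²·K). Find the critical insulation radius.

r_cr ≈ 13.9 mm

For a cylinder r_cr = k/h = 0.292/21
r_cr = 13.9 mm; since the bare radius (21 mm) is above r_cr, any added insulation will reduce heat loss.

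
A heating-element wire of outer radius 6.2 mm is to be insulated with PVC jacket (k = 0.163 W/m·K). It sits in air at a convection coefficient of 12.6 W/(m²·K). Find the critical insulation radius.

For a cylinder r_cr = k/h = 0.163/12.6
r_cr = 12.9 mm; since the bare radius (6.2 mm) is below r_cr, adding a thin layer of insulation will *increase* heat loss.

r_cr ≈ 12.9 mm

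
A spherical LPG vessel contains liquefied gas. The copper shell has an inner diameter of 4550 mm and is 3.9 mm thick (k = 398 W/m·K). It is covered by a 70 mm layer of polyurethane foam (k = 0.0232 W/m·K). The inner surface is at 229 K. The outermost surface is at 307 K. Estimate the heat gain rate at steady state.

Q ≈ 1740 W

Each spherical layer contributes R = (1/r_i − 1/r_o)/(4πk):
R_copper shell = (1/2.275 − 1/2.2789)/(4π×398) = 1.504×10^-7 K/W
R_polyurethane foam = (1/2.2789 − 1/2.3489)/(4π×0.0232) = 0.04485 K/W
R_total = 0.04486 K/W
Q = ΔT/R_total = 78/0.04486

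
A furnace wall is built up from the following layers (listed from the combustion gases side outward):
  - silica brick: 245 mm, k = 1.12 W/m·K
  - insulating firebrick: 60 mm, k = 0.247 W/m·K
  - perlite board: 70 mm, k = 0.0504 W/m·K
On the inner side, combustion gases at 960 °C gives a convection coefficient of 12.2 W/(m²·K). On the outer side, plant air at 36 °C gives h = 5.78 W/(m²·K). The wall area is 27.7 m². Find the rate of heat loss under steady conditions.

Q ≈ 12200 W

Series thermal resistances:
R_inner film = 1/(h_i·A) = 1/(12.2×27.7) = 0.002959 K/W
R_silica brick = L/(kA) = 0.245/(1.12×27.7) = 0.007897 K/W
R_insulating firebrick = L/(kA) = 0.06/(0.247×27.7) = 0.008769 K/W
R_perlite board = L/(kA) = 0.07/(0.0504×27.7) = 0.05014 K/W
R_outer film = 1/(h_o·A) = 1/(5.78×27.7) = 0.006246 K/W
R_total = 0.07601 K/W
Q = ΔT / R_total = 924 / 0.07601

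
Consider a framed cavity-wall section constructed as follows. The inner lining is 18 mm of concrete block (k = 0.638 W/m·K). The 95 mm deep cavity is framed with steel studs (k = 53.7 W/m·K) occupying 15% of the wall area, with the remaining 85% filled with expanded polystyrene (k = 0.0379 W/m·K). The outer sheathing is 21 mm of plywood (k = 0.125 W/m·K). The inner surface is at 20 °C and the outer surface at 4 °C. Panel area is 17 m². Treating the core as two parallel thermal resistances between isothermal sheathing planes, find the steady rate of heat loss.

Q ≈ 1310 W

Sheathing layers in series; stud and cavity paths in parallel between them.
R_inner = 0.018/(0.638×17) = 0.00166 K/W
R_stud  = 0.095/(53.7×0.15×17) = 6.938×10^-4 K/W
R_cav   = 0.095/(0.0379×0.85×17) = 0.1735 K/W
1/R_core = 1/R_stud + 1/R_cav → R_core = 6.91×10^-4 K/W
R_outer = 0.021/(0.125×17) = 0.009882 K/W
R_total = 0.01223 K/W
Q = ΔT/R_total = 16/0.01223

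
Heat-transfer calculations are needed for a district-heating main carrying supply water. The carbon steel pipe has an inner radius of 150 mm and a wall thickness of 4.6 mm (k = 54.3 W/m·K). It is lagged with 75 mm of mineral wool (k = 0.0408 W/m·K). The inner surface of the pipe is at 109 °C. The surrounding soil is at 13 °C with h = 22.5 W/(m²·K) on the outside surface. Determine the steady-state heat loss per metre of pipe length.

q′ ≈ 61 W/m

Radial resistances (cylindrical: R_cond = ln(r_o/r_i)/(2πkL), R_conv = 1/(h·2πrL)):
R_carbon steel pipe wall = ln(154.6/150)/(2π×54.3×1) = 8.853×10^-5 K/W
R_mineral wool = ln(229.6/154.6)/(2π×0.0408×1) = 1.543 K/W
R_outer film = 1/(h_o·2πr_oL) = 1/(22.5×2π×0.2296×1) = 0.03081 K/W
R_total = 1.574 K/W
Q = ΔT/R_total = 96/1.574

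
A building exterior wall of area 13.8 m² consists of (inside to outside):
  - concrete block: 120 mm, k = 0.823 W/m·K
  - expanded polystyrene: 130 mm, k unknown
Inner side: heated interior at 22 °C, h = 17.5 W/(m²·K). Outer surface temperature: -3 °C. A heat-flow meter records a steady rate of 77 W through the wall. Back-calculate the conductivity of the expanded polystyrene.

k ≈ 0.0304 W/(m·K)

Series thermal resistances:
R_inner film = 1/(h_i·A) = 1/(17.5×13.8) = 0.004141 K/W
R_concrete block = L/(kA) = 0.12/(0.823×13.8) = 0.01057 K/W
Sum of known resistances R_other = 0.01471 K/W
Total R = ΔT/Q = 25/77 = 0.3247 K/W
R_expanded polystyrene = R_total − R_other = 0.31 K/W
k = L/(R·A) = 0.13/(0.31×13.8)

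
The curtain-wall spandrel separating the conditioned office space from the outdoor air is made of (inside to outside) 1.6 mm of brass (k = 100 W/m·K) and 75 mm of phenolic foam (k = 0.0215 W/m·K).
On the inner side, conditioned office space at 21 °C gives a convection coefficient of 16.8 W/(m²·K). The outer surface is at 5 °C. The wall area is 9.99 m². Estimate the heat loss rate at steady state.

Q ≈ 45.1 W

Using the resistance-network approach (series):
R_inner film = 1/(h_i·A) = 1/(16.8×9.99) = 0.005958 K/W
R_brass = L/(kA) = 0.0016/(100×9.99) = 1.602×10^-6 K/W
R_phenolic foam = L/(kA) = 0.075/(0.0215×9.99) = 0.3492 K/W
R_total = 0.3551 K/W
Q = ΔT / R_total = 16 / 0.3551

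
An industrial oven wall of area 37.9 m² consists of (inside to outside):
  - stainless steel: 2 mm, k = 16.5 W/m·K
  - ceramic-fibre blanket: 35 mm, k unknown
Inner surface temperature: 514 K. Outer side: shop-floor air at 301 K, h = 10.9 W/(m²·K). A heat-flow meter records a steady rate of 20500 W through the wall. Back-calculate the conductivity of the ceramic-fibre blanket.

Treating each layer as a thermal resistance in series:
R_stainless steel = L/(kA) = 0.002/(16.5×37.9) = 3.198×10^-6 K/W
R_outer film = 1/(h_o·A) = 1/(10.9×37.9) = 0.002421 K/W
Sum of known resistances R_other = 0.002424 K/W
Total R = ΔT/Q = 213/20500 = 0.01039 K/W
R_ceramic-fibre blanket = R_total − R_other = 0.007966 K/W
k = L/(R·A) = 0.035/(0.007966×37.9)

k ≈ 0.116 W/(m·K)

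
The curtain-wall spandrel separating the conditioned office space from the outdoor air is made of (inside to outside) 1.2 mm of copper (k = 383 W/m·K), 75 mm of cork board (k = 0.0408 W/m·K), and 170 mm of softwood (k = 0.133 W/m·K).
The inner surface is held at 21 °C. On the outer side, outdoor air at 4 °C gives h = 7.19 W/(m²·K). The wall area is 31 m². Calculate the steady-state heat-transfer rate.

Model the wall as resistances in series:
R_copper = L/(kA) = 0.0012/(383×31) = 1.011×10^-7 K/W
R_cork board = L/(kA) = 0.075/(0.0408×31) = 0.0593 K/W
R_softwood = L/(kA) = 0.17/(0.133×31) = 0.04123 K/W
R_outer film = 1/(h_o·A) = 1/(7.19×31) = 0.004487 K/W
R_total = 0.105 K/W
Q = ΔT / R_total = 17 / 0.105

Q ≈ 162 W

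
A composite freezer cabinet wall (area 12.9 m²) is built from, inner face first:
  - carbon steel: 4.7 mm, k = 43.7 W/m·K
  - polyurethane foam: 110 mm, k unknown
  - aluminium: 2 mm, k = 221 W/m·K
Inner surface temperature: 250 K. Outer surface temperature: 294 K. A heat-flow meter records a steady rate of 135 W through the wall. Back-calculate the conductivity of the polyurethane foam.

Thermal resistances in series:
R_carbon steel = L/(kA) = 0.0047/(43.7×12.9) = 8.337×10^-6 K/W
R_aluminium = L/(kA) = 0.002/(221×12.9) = 7.015×10^-7 K/W
Sum of known resistances R_other = 9.039×10^-6 K/W
Total R = ΔT/Q = 44/135 = 0.3259 K/W
R_polyurethane foam = R_total − R_other = 0.3259 K/W
k = L/(R·A) = 0.11/(0.3259×12.9)

k ≈ 0.0262 W/(m·K)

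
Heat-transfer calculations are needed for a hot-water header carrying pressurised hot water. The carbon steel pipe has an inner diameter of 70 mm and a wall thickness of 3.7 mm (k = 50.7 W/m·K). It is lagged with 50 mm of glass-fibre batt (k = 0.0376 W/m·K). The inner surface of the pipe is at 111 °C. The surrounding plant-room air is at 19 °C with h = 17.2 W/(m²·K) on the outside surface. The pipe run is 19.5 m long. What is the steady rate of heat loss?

Radial resistances (cylindrical: R_cond = ln(r_o/r_i)/(2πkL), R_conv = 1/(h·2πrL)):
R_carbon steel pipe wall = ln(38.7/35)/(2π×50.7×19.5) = 1.618×10^-5 K/W
R_glass-fibre batt = ln(88.7/38.7)/(2π×0.0376×19.5) = 0.18 K/W
R_outer film = 1/(h_o·2πr_oL) = 1/(17.2×2π×0.0887×19.5) = 0.00535 K/W
R_total = 0.1854 K/W
Q = ΔT/R_total = 92/0.1854

Q ≈ 496 W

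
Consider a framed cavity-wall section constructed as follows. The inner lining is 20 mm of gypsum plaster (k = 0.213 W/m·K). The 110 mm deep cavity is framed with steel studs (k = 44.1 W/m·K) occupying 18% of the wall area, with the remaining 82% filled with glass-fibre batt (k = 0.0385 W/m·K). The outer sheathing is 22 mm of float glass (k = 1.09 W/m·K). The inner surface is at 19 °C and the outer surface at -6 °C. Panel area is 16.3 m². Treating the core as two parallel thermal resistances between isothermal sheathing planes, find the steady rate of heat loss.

Q ≈ 3190 W

Sheathing layers in series; stud and cavity paths in parallel between them.
R_inner = 0.02/(0.213×16.3) = 0.005761 K/W
R_stud  = 0.11/(44.1×0.18×16.3) = 8.501×10^-4 K/W
R_cav   = 0.11/(0.0385×0.82×16.3) = 0.2138 K/W
1/R_core = 1/R_stud + 1/R_cav → R_core = 8.468×10^-4 K/W
R_outer = 0.022/(1.09×16.3) = 0.001238 K/W
R_total = 0.007846 K/W
Q = ΔT/R_total = 25/0.007846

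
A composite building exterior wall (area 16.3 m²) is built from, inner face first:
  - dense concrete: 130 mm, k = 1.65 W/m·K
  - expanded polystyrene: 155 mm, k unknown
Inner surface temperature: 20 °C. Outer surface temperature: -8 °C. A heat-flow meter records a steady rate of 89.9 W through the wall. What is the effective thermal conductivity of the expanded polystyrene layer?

k ≈ 0.031 W/(m·K)

Thermal resistances in series:
R_dense concrete = L/(kA) = 0.13/(1.65×16.3) = 0.004834 K/W
Sum of known resistances R_other = 0.004834 K/W
Total R = ΔT/Q = 28/89.9 = 0.3115 K/W
R_expanded polystyrene = R_total − R_other = 0.3066 K/W
k = L/(R·A) = 0.155/(0.3066×16.3)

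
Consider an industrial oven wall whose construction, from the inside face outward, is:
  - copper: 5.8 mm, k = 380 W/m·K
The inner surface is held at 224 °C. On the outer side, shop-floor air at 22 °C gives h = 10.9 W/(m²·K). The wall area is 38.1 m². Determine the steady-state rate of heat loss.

Model the wall as resistances in series:
R_copper = L/(kA) = 0.0058/(380×38.1) = 4.006×10^-7 K/W
R_outer film = 1/(h_o·A) = 1/(10.9×38.1) = 0.002408 K/W
R_total = 0.002408 K/W
Q = ΔT / R_total = 202 / 0.002408

Q ≈ 83900 W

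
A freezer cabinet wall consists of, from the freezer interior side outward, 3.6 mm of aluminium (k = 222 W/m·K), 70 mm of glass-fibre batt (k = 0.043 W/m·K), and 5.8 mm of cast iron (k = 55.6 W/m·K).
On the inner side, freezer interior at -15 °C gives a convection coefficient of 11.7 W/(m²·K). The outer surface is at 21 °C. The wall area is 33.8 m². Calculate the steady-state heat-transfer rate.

Q ≈ 710 W

Thermal resistances in series:
R_inner film = 1/(h_i·A) = 1/(11.7×33.8) = 0.002529 K/W
R_aluminium = L/(kA) = 0.0036/(222×33.8) = 4.798×10^-7 K/W
R_glass-fibre batt = L/(kA) = 0.07/(0.043×33.8) = 0.04816 K/W
R_cast iron = L/(kA) = 0.0058/(55.6×33.8) = 3.086×10^-6 K/W
R_total = 0.0507 K/W
Q = ΔT / R_total = 36 / 0.0507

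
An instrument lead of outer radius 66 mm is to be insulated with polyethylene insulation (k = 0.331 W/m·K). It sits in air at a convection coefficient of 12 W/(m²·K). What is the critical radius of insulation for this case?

r_cr ≈ 27.6 mm

For a cylinder r_cr = k/h = 0.331/12
r_cr = 27.6 mm; since the bare radius (66 mm) is above r_cr, any added insulation will reduce heat loss.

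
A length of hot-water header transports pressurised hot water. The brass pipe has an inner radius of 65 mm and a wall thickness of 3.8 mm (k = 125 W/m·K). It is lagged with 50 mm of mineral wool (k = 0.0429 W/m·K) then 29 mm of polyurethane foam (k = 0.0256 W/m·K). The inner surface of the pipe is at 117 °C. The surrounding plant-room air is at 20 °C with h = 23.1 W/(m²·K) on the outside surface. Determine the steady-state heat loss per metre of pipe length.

q′ ≈ 28.3 W/m

Per-layer cylindrical resistances, series-summed:
R_brass pipe wall = ln(68.8/65)/(2π×125×1) = 7.234×10^-5 K/W
R_mineral wool = ln(118.8/68.8)/(2π×0.0429×1) = 2.026 K/W
R_polyurethane foam = ln(147.8/118.8)/(2π×0.0256×1) = 1.358 K/W
R_outer film = 1/(h_o·2πr_oL) = 1/(23.1×2π×0.1478×1) = 0.04662 K/W
R_total = 3.431 K/W
Q = ΔT/R_total = 97/3.431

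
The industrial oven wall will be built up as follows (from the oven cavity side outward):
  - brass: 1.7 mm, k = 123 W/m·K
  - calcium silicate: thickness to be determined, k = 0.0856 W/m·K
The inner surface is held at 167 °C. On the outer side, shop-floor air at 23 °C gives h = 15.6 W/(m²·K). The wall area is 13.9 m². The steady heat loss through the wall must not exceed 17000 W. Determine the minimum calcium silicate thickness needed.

L ≈ 4.59 mm

Series thermal resistances:
R_brass = L/(kA) = 0.0017/(123×13.9) = 9.943×10^-7 K/W
R_outer film = 1/(h_o·A) = 1/(15.6×13.9) = 0.004612 K/W
Sum of the known resistances R_other = 0.004613 K/W
Required total resistance R_tot = ΔT/Q_allow = 144/17000 = 0.008471 K/W
R_calcium silicate = R_tot − R_other = 0.003858 K/W
L = R·k·A = 0.003858×0.0856×13.9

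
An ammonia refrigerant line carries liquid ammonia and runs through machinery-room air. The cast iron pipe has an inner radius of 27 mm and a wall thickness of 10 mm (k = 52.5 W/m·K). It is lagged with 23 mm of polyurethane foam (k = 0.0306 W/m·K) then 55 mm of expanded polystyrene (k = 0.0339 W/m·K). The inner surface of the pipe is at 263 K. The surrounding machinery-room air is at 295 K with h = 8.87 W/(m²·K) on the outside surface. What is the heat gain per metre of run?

Radial resistances (cylindrical: R_cond = ln(r_o/r_i)/(2πkL), R_conv = 1/(h·2πrL)):
R_cast iron pipe wall = ln(37/27)/(2π×52.5×1) = 9.552×10^-4 K/W
R_polyurethane foam = ln(60/37)/(2π×0.0306×1) = 2.514 K/W
R_expanded polystyrene = ln(115/60)/(2π×0.0339×1) = 3.054 K/W
R_outer film = 1/(h_o·2πr_oL) = 1/(8.87×2π×0.115×1) = 0.156 K/W
R_total = 5.726 K/W
Q = ΔT/R_total = 32/5.726

q′ ≈ 5.59 W/m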